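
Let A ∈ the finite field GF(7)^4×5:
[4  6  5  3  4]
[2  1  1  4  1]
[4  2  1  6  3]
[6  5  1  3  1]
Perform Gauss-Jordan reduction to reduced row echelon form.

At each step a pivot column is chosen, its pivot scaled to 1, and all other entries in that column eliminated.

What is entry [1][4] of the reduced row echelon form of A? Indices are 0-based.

M[1][4] = 4

step 1: normalize row 0 (÷4) = (1, 5, 3, 6, 1)
  row 1: subtract 2×row0 = (0, 5, 2, 6, 6)
  row 2: subtract 4×row0 = (0, 3, 3, 3, 6)
  row 3: subtract 6×row0 = (0, 3, 4, 2, 2)
step 2: normalize row 1 (÷5) = (0, 1, 6, 4, 4)
  row 0: subtract 5×row1 = (1, 0, 1, 0, 2)
  row 2: subtract 3×row1 = (0, 0, 6, 5, 1)
  row 3: subtract 3×row1 = (0, 0, 0, 4, 4)
step 3: normalize row 2 (÷6) = (0, 0, 1, 2, 6)
  row 0: subtract 1×row2 = (1, 0, 0, 5, 3)
  row 1: subtract 6×row2 = (0, 1, 0, 6, 3)
step 4: normalize row 3 (÷4) = (0, 0, 0, 1, 1)
  row 0: subtract 5×row3 = (1, 0, 0, 0, 5)
  row 1: subtract 6×row3 = (0, 1, 0, 0, 4)
  row 2: subtract 2×row3 = (0, 0, 1, 0, 4)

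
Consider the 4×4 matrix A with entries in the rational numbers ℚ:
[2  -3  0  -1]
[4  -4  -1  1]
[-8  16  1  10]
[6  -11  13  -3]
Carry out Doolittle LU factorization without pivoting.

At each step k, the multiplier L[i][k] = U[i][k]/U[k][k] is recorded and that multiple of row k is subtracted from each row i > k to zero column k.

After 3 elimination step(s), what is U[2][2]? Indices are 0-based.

Step 1: pivot at (0,0) is 2.
  row1 ← row1 − (2)·row0  ⇒  L[1][0]=2, U row1=(0, 2, -1, 3)
  row2 ← row2 − (-4)·row0  ⇒  L[2][0]=-4, U row2=(0, 4, 1, 6)
  row3 ← row3 − (3)·row0  ⇒  L[3][0]=3, U row3=(0, -2, 13, 0)
Step 2: pivot at (1,1) is 2.
  row2 ← row2 − (2)·row1  ⇒  L[2][1]=2, U row2=(0, 0, 3, 0)
  row3 ← row3 − (-1)·row1  ⇒  L[3][1]=-1, U row3=(0, 0, 12, 3)
Step 3: pivot at (2,2) is 3.
  row3 ← row3 − (4)·row2  ⇒  L[3][2]=4, U row3=(0, 0, 0, 3)

U[2][2] = 3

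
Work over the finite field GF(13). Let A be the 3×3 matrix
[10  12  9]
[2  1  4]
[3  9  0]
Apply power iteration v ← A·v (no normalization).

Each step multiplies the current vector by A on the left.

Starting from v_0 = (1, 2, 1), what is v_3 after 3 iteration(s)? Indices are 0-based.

v_0 = (1, 2, 1).
v_1 = A·v_0 = (4, 8, 8).
v_2 = A·v_1 = (0, 9, 6).
v_3 = A·v_2 = (6, 7, 3).

v_3 = (6, 7, 3)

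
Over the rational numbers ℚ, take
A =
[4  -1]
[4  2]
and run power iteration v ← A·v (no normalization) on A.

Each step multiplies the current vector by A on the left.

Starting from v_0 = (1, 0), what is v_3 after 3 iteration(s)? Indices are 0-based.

v_0 = (1, 0).
v_1 = A·v_0 = (4, 4).
v_2 = A·v_1 = (12, 24).
v_3 = A·v_2 = (24, 96).

v_3 = (24, 96)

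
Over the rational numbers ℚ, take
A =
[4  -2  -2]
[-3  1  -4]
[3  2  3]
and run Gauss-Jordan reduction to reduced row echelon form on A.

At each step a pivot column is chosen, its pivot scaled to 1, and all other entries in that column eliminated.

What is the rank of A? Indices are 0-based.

rank = 3

[1] R0 /= 4  ⇒  (1, -1/2, -1/2)
     R1 -= -3·R0  ⇒  (0, -1/2, -11/2)
     R2 -= 3·R0  ⇒  (0, 7/2, 9/2)
[2] R1 /= -1/2  ⇒  (0, 1, 11)
     R0 -= -1/2·R1  ⇒  (1, 0, 5)
     R2 -= 7/2·R1  ⇒  (0, 0, -34)
[3] R2 /= -34  ⇒  (0, 0, 1)
     R0 -= 5·R2  ⇒  (1, 0, 0)
     R1 -= 11·R2  ⇒  (0, 1, 0)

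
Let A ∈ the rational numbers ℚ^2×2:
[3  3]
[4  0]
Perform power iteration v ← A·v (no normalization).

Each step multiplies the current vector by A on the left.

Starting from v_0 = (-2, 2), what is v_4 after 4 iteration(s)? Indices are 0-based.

v_4 = (-504, -288)

v_0 = (-2, 2).
v_1 = A·v_0 = (0, -8).
v_2 = A·v_1 = (-24, 0).
v_3 = A·v_2 = (-72, -96).
v_4 = A·v_3 = (-504, -288).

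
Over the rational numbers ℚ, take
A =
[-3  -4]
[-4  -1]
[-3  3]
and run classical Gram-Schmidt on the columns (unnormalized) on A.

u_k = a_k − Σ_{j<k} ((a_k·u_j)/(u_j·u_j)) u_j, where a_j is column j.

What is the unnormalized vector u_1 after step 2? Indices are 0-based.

u_1 = (-115/34, -3/17, 123/34)

Step 1: u_0 = a_0 = (-3, -4, -3).
Step 2: u_1 = a_1 − (7/34)·u_0 = (-115/34, -3/17, 123/34).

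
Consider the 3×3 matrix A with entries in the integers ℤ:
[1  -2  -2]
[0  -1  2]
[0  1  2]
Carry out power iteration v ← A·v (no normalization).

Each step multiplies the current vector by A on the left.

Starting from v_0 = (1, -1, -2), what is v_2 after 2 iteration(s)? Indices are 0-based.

v_0 = (1, -1, -2).
v_1 = A·v_0 = (7, -3, -5).
v_2 = A·v_1 = (23, -7, -13).

v_2 = (23, -7, -13)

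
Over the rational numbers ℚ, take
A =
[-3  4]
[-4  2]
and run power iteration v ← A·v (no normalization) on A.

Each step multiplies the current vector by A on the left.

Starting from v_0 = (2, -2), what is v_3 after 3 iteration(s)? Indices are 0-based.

v_3 = (146, 88)

v_0 = (2, -2).
v_1 = A·v_0 = (-14, -12).
v_2 = A·v_1 = (-6, 32).
v_3 = A·v_2 = (146, 88).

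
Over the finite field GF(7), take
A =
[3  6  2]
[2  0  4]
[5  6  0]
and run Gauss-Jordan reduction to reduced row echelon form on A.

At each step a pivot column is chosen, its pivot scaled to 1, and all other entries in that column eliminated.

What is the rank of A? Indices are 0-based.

rank = 3

[1] R0 /= 3  ⇒  (1, 2, 3)
     R1 -= 2·R0  ⇒  (0, 3, 5)
     R2 -= 5·R0  ⇒  (0, 3, 6)
[2] R1 /= 3  ⇒  (0, 1, 4)
     R0 -= 2·R1  ⇒  (1, 0, 2)
     R2 -= 3·R1  ⇒  (0, 0, 1)
[3] R2 /= 1  ⇒  (0, 0, 1)
     R0 -= 2·R2  ⇒  (1, 0, 0)
     R1 -= 4·R2  ⇒  (0, 1, 0)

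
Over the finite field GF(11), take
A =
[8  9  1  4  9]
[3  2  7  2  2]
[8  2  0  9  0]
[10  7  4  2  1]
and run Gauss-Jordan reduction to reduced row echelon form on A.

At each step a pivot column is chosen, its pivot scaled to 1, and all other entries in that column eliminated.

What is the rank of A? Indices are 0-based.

rank = 4

[1] R0 /= 8  ⇒  (1, 8, 7, 6, 8)
     R1 -= 3·R0  ⇒  (0, 0, 8, 6, 0)
     R2 -= 8·R0  ⇒  (0, 4, 10, 5, 2)
     R3 -= 10·R0  ⇒  (0, 4, 0, 8, 9)
[2] R1 <-> R2
[2] R1 /= 4  ⇒  (0, 1, 8, 4, 6)
     R0 -= 8·R1  ⇒  (1, 0, 9, 7, 4)
     R3 -= 4·R1  ⇒  (0, 0, 1, 3, 7)
[3] R2 /= 8  ⇒  (0, 0, 1, 9, 0)
     R0 -= 9·R2  ⇒  (1, 0, 0, 3, 4)
     R1 -= 8·R2  ⇒  (0, 1, 0, 9, 6)
     R3 -= 1·R2  ⇒  (0, 0, 0, 5, 7)
[4] R3 /= 5  ⇒  (0, 0, 0, 1, 8)
     R0 -= 3·R3  ⇒  (1, 0, 0, 0, 2)
     R1 -= 9·R3  ⇒  (0, 1, 0, 0, 0)
     R2 -= 9·R3  ⇒  (0, 0, 1, 0, 5)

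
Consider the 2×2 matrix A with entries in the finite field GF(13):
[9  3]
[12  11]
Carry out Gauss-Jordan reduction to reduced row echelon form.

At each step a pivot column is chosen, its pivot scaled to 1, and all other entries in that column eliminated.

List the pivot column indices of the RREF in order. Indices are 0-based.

[1] R0 /= 9  ⇒  (1, 9)
     R1 -= 12·R0  ⇒  (0, 7)
[2] R1 /= 7  ⇒  (0, 1)
     R0 -= 9·R1  ⇒  (1, 0)

pivot columns: 0, 1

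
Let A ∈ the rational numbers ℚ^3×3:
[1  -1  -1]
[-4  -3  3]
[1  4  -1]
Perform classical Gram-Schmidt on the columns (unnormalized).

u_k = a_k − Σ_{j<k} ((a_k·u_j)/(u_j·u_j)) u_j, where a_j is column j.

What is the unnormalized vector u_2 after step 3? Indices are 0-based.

Step 1: u_0 = a_0 = (1, -4, 1).
Step 2: u_1 = a_1 − (5/6)·u_0 = (-11/6, 1/3, 19/6).
Step 3: u_2 = a_2 − (-7/9)·u_0 − (-2/81)·u_1 = (-65/243, -25/243, -35/243).

u_2 = (-65/243, -25/243, -35/243)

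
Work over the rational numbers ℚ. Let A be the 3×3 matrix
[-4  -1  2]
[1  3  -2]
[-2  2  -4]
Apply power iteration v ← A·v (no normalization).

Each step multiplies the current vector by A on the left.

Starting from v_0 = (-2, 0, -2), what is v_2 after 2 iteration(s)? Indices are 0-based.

v_0 = (-2, 0, -2).
v_1 = A·v_0 = (4, 2, 12).
v_2 = A·v_1 = (6, -14, -52).

v_2 = (6, -14, -52)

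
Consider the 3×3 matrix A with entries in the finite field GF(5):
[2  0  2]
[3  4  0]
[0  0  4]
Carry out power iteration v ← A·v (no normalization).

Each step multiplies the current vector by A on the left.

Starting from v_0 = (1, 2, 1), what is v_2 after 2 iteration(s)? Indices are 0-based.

v_2 = (1, 1, 1)

v_0 = (1, 2, 1).
v_1 = A·v_0 = (4, 1, 4).
v_2 = A·v_1 = (1, 1, 1).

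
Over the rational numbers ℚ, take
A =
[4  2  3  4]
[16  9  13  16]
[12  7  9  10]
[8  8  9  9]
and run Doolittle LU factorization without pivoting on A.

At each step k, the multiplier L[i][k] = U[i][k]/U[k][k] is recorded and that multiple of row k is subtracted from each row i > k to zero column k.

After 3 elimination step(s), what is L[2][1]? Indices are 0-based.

L[2][1] = 1

[col 0] pivot 4
  R1 -= 4*R0 → (0, 1, 1, 0)  (L[1][0] := 4)
  R2 -= 3*R0 → (0, 1, 0, -2)  (L[2][0] := 3)
  R3 -= 2*R0 → (0, 4, 3, 1)  (L[3][0] := 2)
[col 1] pivot 1
  R2 -= 1*R1 → (0, 0, -1, -2)  (L[2][1] := 1)
  R3 -= 4*R1 → (0, 0, -1, 1)  (L[3][1] := 4)
[col 2] pivot -1
  R3 -= 1*R2 → (0, 0, 0, 3)  (L[3][2] := 1)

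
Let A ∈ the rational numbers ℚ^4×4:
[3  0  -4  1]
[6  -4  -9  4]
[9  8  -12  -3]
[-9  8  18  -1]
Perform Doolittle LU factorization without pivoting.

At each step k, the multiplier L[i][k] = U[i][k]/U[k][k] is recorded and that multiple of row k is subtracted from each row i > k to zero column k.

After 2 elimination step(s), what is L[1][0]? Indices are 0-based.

L[1][0] = 2

k=0: U[0][0]=3
  eliminate (1,0): mult=2, new row 1: (0, -4, -1, 2); set L[1][0]=2
  eliminate (2,0): mult=3, new row 2: (0, 8, 0, -6); set L[2][0]=3
  eliminate (3,0): mult=-3, new row 3: (0, 8, 6, 2); set L[3][0]=-3
k=1: U[1][1]=-4
  eliminate (2,1): mult=-2, new row 2: (0, 0, -2, -2); set L[2][1]=-2
  eliminate (3,1): mult=-2, new row 3: (0, 0, 4, 6); set L[3][1]=-2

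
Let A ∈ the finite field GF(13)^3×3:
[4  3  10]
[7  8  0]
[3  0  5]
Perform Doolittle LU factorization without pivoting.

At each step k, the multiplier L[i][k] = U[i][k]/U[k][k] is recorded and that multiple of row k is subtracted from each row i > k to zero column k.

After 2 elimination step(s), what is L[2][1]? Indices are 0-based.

L[2][1] = 11

k=0: U[0][0]=4
  eliminate (1,0): mult=5, new row 1: (0, 6, 2); set L[1][0]=5
  eliminate (2,0): mult=4, new row 2: (0, 1, 4); set L[2][0]=4
k=1: U[1][1]=6
  eliminate (2,1): mult=11, new row 2: (0, 0, 8); set L[2][1]=11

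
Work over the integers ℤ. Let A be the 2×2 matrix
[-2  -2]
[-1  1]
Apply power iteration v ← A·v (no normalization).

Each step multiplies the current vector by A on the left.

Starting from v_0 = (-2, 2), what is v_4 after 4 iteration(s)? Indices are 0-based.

v_0 = (-2, 2).
v_1 = A·v_0 = (0, 4).
v_2 = A·v_1 = (-8, 4).
v_3 = A·v_2 = (8, 12).
v_4 = A·v_3 = (-40, 4).

v_4 = (-40, 4)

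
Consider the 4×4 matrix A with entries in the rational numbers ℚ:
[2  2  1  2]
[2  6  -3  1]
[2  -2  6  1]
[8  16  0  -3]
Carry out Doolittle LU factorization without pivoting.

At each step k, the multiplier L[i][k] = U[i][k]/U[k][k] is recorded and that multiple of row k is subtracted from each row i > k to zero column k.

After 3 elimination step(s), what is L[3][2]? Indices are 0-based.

k=0: U[0][0]=2
  eliminate (1,0): mult=1, new row 1: (0, 4, -4, -1); set L[1][0]=1
  eliminate (2,0): mult=1, new row 2: (0, -4, 5, -1); set L[2][0]=1
  eliminate (3,0): mult=4, new row 3: (0, 8, -4, -11); set L[3][0]=4
k=1: U[1][1]=4
  eliminate (2,1): mult=-1, new row 2: (0, 0, 1, -2); set L[2][1]=-1
  eliminate (3,1): mult=2, new row 3: (0, 0, 4, -9); set L[3][1]=2
k=2: U[2][2]=1
  eliminate (3,2): mult=4, new row 3: (0, 0, 0, -1); set L[3][2]=4

L[3][2] = 4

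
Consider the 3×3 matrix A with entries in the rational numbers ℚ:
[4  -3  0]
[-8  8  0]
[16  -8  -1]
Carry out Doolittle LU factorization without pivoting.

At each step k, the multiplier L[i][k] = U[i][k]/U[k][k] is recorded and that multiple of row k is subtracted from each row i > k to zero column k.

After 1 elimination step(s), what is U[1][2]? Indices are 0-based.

k=0: U[0][0]=4
  eliminate (1,0): mult=-2, new row 1: (0, 2, 0); set L[1][0]=-2
  eliminate (2,0): mult=4, new row 2: (0, 4, -1); set L[2][0]=4

U[1][2] = 0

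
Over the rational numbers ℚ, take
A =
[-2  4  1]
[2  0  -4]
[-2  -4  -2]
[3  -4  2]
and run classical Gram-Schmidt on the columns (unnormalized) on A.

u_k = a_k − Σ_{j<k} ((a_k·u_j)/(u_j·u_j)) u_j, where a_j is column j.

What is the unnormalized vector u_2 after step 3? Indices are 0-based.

Step 1: u_0 = a_0 = (-2, 2, -2, 3).
Step 2: u_1 = a_1 − (-4/7)·u_0 = (20/7, 8/7, -36/7, -16/7).
Step 3: u_2 = a_2 − (0)·u_0 − (7/72)·u_1 = (13/18, -37/9, -3/2, 20/9).

u_2 = (13/18, -37/9, -3/2, 20/9)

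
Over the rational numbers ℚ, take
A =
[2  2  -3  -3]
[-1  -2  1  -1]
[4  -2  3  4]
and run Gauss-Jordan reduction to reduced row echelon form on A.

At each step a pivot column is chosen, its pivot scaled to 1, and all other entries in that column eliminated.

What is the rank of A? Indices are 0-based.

[1] R0 /= 2  ⇒  (1, 1, -3/2, -3/2)
     R1 -= -1·R0  ⇒  (0, -1, -1/2, -5/2)
     R2 -= 4·R0  ⇒  (0, -6, 9, 10)
[2] R1 /= -1  ⇒  (0, 1, 1/2, 5/2)
     R0 -= 1·R1  ⇒  (1, 0, -2, -4)
     R2 -= -6·R1  ⇒  (0, 0, 12, 25)
[3] R2 /= 12  ⇒  (0, 0, 1, 25/12)
     R0 -= -2·R2  ⇒  (1, 0, 0, 1/6)
     R1 -= 1/2·R2  ⇒  (0, 1, 0, 35/24)

rank = 3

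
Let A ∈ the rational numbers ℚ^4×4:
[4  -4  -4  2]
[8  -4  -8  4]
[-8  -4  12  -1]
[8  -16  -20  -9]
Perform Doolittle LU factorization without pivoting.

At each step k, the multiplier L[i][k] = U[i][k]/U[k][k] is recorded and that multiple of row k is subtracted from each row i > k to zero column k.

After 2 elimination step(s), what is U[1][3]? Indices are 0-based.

U[1][3] = 0

[col 0] pivot 4
  R1 -= 2*R0 → (0, 4, 0, 0)  (L[1][0] := 2)
  R2 -= -2*R0 → (0, -12, 4, 3)  (L[2][0] := -2)
  R3 -= 2*R0 → (0, -8, -12, -13)  (L[3][0] := 2)
[col 1] pivot 4
  R2 -= -3*R1 → (0, 0, 4, 3)  (L[2][1] := -3)
  R3 -= -2*R1 → (0, 0, -12, -13)  (L[3][1] := -2)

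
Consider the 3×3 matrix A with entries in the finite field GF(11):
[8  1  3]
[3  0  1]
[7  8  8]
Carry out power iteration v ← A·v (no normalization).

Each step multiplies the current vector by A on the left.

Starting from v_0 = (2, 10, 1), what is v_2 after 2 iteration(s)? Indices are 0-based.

v_0 = (2, 10, 1).
v_1 = A·v_0 = (7, 7, 3).
v_2 = A·v_1 = (6, 2, 8).

v_2 = (6, 2, 8)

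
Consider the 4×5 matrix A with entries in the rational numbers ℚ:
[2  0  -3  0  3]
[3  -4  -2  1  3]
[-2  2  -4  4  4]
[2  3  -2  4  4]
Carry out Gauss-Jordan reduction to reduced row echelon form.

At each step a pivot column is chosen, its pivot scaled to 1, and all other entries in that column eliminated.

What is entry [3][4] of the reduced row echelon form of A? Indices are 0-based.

M[3][4] = 3/7

step 1: normalize row 0 (÷2) = (1, 0, -3/2, 0, 3/2)
  row 1: subtract 3×row0 = (0, -4, 5/2, 1, -3/2)
  row 2: subtract -2×row0 = (0, 2, -7, 4, 7)
  row 3: subtract 2×row0 = (0, 3, 1, 4, 1)
step 2: normalize row 1 (÷-4) = (0, 1, -5/8, -1/4, 3/8)
  row 2: subtract 2×row1 = (0, 0, -23/4, 9/2, 25/4)
  row 3: subtract 3×row1 = (0, 0, 23/8, 19/4, -1/8)
step 3: normalize row 2 (÷-23/4) = (0, 0, 1, -18/23, -25/23)
  row 0: subtract -3/2×row2 = (1, 0, 0, -27/23, -3/23)
  row 1: subtract -5/8×row2 = (0, 1, 0, -17/23, -7/23)
  row 3: subtract 23/8×row2 = (0, 0, 0, 7, 3)
step 4: normalize row 3 (÷7) = (0, 0, 0, 1, 3/7)
  row 0: subtract -27/23×row3 = (1, 0, 0, 0, 60/161)
  row 1: subtract -17/23×row3 = (0, 1, 0, 0, 2/161)
  row 2: subtract -18/23×row3 = (0, 0, 1, 0, -121/161)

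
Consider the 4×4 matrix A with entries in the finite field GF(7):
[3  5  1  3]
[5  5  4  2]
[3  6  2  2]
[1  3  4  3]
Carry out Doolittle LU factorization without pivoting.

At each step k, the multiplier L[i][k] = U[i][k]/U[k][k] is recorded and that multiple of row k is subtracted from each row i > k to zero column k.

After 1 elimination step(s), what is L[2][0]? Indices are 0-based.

L[2][0] = 1

[col 0] pivot 3
  R1 -= 4*R0 → (0, 6, 0, 4)  (L[1][0] := 4)
  R2 -= 1*R0 → (0, 1, 1, 6)  (L[2][0] := 1)
  R3 -= 5*R0 → (0, 6, 6, 2)  (L[3][0] := 5)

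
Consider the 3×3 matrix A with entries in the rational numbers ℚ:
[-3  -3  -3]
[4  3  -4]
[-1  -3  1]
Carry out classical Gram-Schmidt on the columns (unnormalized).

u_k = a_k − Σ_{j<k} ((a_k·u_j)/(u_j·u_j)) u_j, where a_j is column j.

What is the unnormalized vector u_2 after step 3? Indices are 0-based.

u_2 = (-27/7, -18/7, 9/7)

Step 1: u_0 = a_0 = (-3, 4, -1).
Step 2: u_1 = a_1 − (12/13)·u_0 = (-3/13, -9/13, -27/13).
Step 3: u_2 = a_2 − (-4/13)·u_0 − (2/7)·u_1 = (-27/7, -18/7, 9/7).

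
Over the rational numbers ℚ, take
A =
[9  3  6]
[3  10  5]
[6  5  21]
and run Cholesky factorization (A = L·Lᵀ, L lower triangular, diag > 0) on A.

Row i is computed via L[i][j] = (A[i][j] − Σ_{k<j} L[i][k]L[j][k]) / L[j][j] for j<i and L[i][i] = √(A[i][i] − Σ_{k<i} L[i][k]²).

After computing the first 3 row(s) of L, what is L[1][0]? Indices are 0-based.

Step 1: L[0][0] = √(9) = 3.
  L[1][0] = (3) / L[0][0] = 1.
Step 2: L[1][1] = √(9) = 3.
  L[2][0] = (6) / L[0][0] = 2.
  L[2][1] = (3) / L[1][1] = 1.
Step 3: L[2][2] = √(16) = 4.

L[1][0] = 1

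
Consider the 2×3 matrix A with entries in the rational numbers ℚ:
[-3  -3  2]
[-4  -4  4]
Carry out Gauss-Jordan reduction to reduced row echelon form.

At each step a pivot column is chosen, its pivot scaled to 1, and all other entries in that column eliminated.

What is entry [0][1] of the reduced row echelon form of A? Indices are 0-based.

M[0][1] = 1

[1] R0 /= -3  ⇒  (1, 1, -2/3)
     R1 -= -4·R0  ⇒  (0, 0, 4/3)
column 1 empty below row 1
[2] R1 /= 4/3  ⇒  (0, 0, 1)
     R0 -= -2/3·R1  ⇒  (1, 1, 0)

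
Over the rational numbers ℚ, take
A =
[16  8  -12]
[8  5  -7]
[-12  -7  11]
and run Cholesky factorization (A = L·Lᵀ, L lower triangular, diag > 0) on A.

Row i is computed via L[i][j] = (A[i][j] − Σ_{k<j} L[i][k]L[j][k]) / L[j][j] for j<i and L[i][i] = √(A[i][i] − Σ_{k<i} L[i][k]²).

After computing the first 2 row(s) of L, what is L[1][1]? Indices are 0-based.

L[1][1] = 1

Step 1: L[0][0] = √(16) = 4.
  L[1][0] = (8) / L[0][0] = 2.
Step 2: L[1][1] = √(1) = 1.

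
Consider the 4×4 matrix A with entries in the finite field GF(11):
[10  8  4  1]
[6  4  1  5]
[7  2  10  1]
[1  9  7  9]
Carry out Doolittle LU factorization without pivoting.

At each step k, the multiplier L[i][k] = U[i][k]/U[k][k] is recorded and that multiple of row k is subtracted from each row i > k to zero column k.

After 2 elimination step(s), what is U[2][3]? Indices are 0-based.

k=0: U[0][0]=10
  eliminate (1,0): mult=5, new row 1: (0, 8, 3, 0); set L[1][0]=5
  eliminate (2,0): mult=4, new row 2: (0, 3, 5, 8); set L[2][0]=4
  eliminate (3,0): mult=10, new row 3: (0, 6, 0, 10); set L[3][0]=10
k=1: U[1][1]=8
  eliminate (2,1): mult=10, new row 2: (0, 0, 8, 8); set L[2][1]=10
  eliminate (3,1): mult=9, new row 3: (0, 0, 6, 10); set L[3][1]=9

U[2][3] = 8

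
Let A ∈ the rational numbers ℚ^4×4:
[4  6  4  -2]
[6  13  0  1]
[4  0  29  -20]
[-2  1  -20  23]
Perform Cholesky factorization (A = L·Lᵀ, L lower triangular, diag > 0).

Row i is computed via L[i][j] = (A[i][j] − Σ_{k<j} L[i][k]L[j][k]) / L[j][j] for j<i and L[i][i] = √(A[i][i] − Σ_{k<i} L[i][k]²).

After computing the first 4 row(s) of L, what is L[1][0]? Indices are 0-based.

L[1][0] = 3

Step 1: L[0][0] = √(4) = 2.
  L[1][0] = (6) / L[0][0] = 3.
Step 2: L[1][1] = √(4) = 2.
  L[2][0] = (4) / L[0][0] = 2.
  L[2][1] = (-6) / L[1][1] = -3.
Step 3: L[2][2] = √(16) = 4.
  L[3][0] = (-2) / L[0][0] = -1.
  L[3][1] = (4) / L[1][1] = 2.
  L[3][2] = (-12) / L[2][2] = -3.
Step 4: L[3][3] = √(9) = 3.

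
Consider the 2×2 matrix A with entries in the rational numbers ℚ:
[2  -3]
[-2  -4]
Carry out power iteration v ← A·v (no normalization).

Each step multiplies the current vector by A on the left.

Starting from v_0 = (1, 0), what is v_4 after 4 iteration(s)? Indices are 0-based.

v_4 = (124, 128)

v_0 = (1, 0).
v_1 = A·v_0 = (2, -2).
v_2 = A·v_1 = (10, 4).
v_3 = A·v_2 = (8, -36).
v_4 = A·v_3 = (124, 128).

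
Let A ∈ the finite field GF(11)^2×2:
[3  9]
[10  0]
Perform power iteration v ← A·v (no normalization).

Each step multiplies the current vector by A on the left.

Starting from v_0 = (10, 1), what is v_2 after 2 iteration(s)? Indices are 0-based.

v_2 = (5, 5)

v_0 = (10, 1).
v_1 = A·v_0 = (6, 1).
v_2 = A·v_1 = (5, 5).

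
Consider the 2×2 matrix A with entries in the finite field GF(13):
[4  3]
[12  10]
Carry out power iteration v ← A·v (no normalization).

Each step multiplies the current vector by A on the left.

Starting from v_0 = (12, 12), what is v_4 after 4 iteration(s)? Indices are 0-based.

v_0 = (12, 12).
v_1 = A·v_0 = (6, 4).
v_2 = A·v_1 = (10, 8).
v_3 = A·v_2 = (12, 5).
v_4 = A·v_3 = (11, 12).

v_4 = (11, 12)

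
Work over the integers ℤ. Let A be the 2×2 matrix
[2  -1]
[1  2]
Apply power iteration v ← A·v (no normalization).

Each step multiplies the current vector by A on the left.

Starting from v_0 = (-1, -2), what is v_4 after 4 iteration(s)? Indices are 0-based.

v_0 = (-1, -2).
v_1 = A·v_0 = (0, -5).
v_2 = A·v_1 = (5, -10).
v_3 = A·v_2 = (20, -15).
v_4 = A·v_3 = (55, -10).

v_4 = (55, -10)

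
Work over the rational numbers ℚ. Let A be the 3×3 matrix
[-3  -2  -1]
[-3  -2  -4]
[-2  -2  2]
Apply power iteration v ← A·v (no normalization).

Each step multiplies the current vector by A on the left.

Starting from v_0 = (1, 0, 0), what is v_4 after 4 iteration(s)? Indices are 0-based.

v_4 = (637, 829, 340)

v_0 = (1, 0, 0).
v_1 = A·v_0 = (-3, -3, -2).
v_2 = A·v_1 = (17, 23, 8).
v_3 = A·v_2 = (-105, -129, -64).
v_4 = A·v_3 = (637, 829, 340).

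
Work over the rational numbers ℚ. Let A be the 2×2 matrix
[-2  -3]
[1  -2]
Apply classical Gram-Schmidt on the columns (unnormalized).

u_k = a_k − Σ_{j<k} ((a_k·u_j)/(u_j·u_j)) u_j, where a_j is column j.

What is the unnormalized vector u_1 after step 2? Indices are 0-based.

Step 1: u_0 = a_0 = (-2, 1).
Step 2: u_1 = a_1 − (4/5)·u_0 = (-7/5, -14/5).

u_1 = (-7/5, -14/5)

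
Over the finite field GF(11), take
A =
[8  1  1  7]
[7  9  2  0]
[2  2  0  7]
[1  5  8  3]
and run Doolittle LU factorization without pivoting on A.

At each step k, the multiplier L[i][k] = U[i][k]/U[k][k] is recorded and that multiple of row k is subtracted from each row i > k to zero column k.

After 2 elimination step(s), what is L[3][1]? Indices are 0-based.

Step 1: pivot at (0,0) is 8.
  row1 ← row1 − (5)·row0  ⇒  L[1][0]=5, U row1=(0, 4, 8, 9)
  row2 ← row2 − (3)·row0  ⇒  L[2][0]=3, U row2=(0, 10, 8, 8)
  row3 ← row3 − (7)·row0  ⇒  L[3][0]=7, U row3=(0, 9, 1, 9)
Step 2: pivot at (1,1) is 4.
  row2 ← row2 − (8)·row1  ⇒  L[2][1]=8, U row2=(0, 0, 10, 2)
  row3 ← row3 − (5)·row1  ⇒  L[3][1]=5, U row3=(0, 0, 5, 8)

L[3][1] = 5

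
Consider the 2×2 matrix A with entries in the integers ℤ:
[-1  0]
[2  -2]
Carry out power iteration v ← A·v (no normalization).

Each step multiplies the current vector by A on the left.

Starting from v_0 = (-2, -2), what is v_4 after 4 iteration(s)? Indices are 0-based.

v_4 = (-2, 28)

v_0 = (-2, -2).
v_1 = A·v_0 = (2, 0).
v_2 = A·v_1 = (-2, 4).
v_3 = A·v_2 = (2, -12).
v_4 = A·v_3 = (-2, 28).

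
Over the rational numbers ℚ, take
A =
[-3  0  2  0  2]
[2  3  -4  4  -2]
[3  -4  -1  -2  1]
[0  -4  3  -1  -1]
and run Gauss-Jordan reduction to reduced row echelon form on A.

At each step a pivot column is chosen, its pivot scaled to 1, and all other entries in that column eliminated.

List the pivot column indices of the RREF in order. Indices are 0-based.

step 1: normalize row 0 (÷-3) = (1, 0, -2/3, 0, -2/3)
  row 1: subtract 2×row0 = (0, 3, -8/3, 4, -2/3)
  row 2: subtract 3×row0 = (0, -4, 1, -2, 3)
step 2: normalize row 1 (÷3) = (0, 1, -8/9, 4/3, -2/9)
  row 2: subtract -4×row1 = (0, 0, -23/9, 10/3, 19/9)
  row 3: subtract -4×row1 = (0, 0, -5/9, 13/3, -17/9)
step 3: normalize row 2 (÷-23/9) = (0, 0, 1, -30/23, -19/23)
  row 0: subtract -2/3×row2 = (1, 0, 0, -20/23, -28/23)
  row 1: subtract -8/9×row2 = (0, 1, 0, 4/23, -22/23)
  row 3: subtract -5/9×row2 = (0, 0, 0, 83/23, -54/23)
step 4: normalize row 3 (÷83/23) = (0, 0, 0, 1, -54/83)
  row 0: subtract -20/23×row3 = (1, 0, 0, 0, -148/83)
  row 1: subtract 4/23×row3 = (0, 1, 0, 0, -70/83)
  row 2: subtract -30/23×row3 = (0, 0, 1, 0, -139/83)

pivot columns: 0, 1, 2, 3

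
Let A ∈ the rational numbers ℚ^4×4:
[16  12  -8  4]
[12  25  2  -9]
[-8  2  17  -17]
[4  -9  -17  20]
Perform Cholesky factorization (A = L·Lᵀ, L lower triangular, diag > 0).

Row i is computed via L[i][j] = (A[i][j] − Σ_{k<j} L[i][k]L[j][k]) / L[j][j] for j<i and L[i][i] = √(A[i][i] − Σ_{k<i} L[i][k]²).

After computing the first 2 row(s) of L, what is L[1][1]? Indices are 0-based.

L[1][1] = 4

Step 1: L[0][0] = √(16) = 4.
  L[1][0] = (12) / L[0][0] = 3.
Step 2: L[1][1] = √(16) = 4.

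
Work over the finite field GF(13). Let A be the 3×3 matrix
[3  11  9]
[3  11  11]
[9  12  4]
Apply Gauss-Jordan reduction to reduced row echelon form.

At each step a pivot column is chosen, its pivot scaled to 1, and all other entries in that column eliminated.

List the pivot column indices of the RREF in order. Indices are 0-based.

pivot columns: 0, 1, 2

[1] R0 /= 3  ⇒  (1, 8, 3)
     R1 -= 3·R0  ⇒  (0, 0, 2)
     R2 -= 9·R0  ⇒  (0, 5, 3)
[2] R1 <-> R2
[2] R1 /= 5  ⇒  (0, 1, 11)
     R0 -= 8·R1  ⇒  (1, 0, 6)
[3] R2 /= 2  ⇒  (0, 0, 1)
     R0 -= 6·R2  ⇒  (1, 0, 0)
     R1 -= 11·R2  ⇒  (0, 1, 0)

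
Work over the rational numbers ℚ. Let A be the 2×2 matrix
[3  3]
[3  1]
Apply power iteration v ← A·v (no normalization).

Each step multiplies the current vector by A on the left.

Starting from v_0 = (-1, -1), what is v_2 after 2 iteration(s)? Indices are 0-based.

v_0 = (-1, -1).
v_1 = A·v_0 = (-6, -4).
v_2 = A·v_1 = (-30, -22).

v_2 = (-30, -22)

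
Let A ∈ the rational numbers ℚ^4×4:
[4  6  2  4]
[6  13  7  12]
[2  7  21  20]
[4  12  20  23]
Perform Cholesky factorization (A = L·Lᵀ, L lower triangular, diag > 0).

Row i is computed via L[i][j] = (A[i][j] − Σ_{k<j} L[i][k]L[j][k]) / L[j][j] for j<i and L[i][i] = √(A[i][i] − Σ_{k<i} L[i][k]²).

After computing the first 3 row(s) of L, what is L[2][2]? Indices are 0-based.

Step 1: L[0][0] = √(4) = 2.
  L[1][0] = (6) / L[0][0] = 3.
Step 2: L[1][1] = √(4) = 2.
  L[2][0] = (2) / L[0][0] = 1.
  L[2][1] = (4) / L[1][1] = 2.
Step 3: L[2][2] = √(16) = 4.

L[2][2] = 4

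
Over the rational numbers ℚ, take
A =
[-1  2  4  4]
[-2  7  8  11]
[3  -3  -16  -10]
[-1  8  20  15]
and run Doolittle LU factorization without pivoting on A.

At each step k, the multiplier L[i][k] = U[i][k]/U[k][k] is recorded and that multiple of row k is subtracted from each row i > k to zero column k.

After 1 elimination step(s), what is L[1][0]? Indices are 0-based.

L[1][0] = 2

[col 0] pivot -1
  R1 -= 2*R0 → (0, 3, 0, 3)  (L[1][0] := 2)
  R2 -= -3*R0 → (0, 3, -4, 2)  (L[2][0] := -3)
  R3 -= 1*R0 → (0, 6, 16, 11)  (L[3][0] := 1)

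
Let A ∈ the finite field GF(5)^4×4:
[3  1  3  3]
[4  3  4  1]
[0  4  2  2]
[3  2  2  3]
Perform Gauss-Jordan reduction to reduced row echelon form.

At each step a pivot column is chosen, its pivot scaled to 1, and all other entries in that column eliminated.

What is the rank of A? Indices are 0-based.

[1] R0 /= 3  ⇒  (1, 2, 1, 1)
     R1 -= 4·R0  ⇒  (0, 0, 0, 2)
     R3 -= 3·R0  ⇒  (0, 1, 4, 0)
[2] R1 <-> R2
[2] R1 /= 4  ⇒  (0, 1, 3, 3)
     R0 -= 2·R1  ⇒  (1, 0, 0, 0)
     R3 -= 1·R1  ⇒  (0, 0, 1, 2)
[3] R2 <-> R3
[3] R2 /= 1  ⇒  (0, 0, 1, 2)
     R1 -= 3·R2  ⇒  (0, 1, 0, 2)
[4] R3 /= 2  ⇒  (0, 0, 0, 1)
     R1 -= 2·R3  ⇒  (0, 1, 0, 0)
     R2 -= 2·R3  ⇒  (0, 0, 1, 0)

rank = 4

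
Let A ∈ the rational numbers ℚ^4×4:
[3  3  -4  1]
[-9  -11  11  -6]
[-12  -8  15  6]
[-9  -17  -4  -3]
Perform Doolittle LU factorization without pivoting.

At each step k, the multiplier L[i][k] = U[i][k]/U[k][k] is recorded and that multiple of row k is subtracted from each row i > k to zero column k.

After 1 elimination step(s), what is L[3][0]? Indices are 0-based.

[col 0] pivot 3
  R1 -= -3*R0 → (0, -2, -1, -3)  (L[1][0] := -3)
  R2 -= -4*R0 → (0, 4, -1, 10)  (L[2][0] := -4)
  R3 -= -3*R0 → (0, -8, -16, 0)  (L[3][0] := -3)

L[3][0] = -3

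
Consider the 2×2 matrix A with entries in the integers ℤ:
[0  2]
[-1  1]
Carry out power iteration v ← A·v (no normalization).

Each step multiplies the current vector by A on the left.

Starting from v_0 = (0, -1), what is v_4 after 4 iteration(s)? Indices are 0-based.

v_4 = (6, 1)

v_0 = (0, -1).
v_1 = A·v_0 = (-2, -1).
v_2 = A·v_1 = (-2, 1).
v_3 = A·v_2 = (2, 3).
v_4 = A·v_3 = (6, 1).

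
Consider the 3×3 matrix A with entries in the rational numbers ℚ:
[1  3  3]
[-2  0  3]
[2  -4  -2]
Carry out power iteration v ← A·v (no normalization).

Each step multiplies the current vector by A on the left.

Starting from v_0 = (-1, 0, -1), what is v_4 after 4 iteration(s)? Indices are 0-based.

v_4 = (-103, -124, 78)

v_0 = (-1, 0, -1).
v_1 = A·v_0 = (-4, -1, 0).
v_2 = A·v_1 = (-7, 8, -4).
v_3 = A·v_2 = (5, 2, -38).
v_4 = A·v_3 = (-103, -124, 78).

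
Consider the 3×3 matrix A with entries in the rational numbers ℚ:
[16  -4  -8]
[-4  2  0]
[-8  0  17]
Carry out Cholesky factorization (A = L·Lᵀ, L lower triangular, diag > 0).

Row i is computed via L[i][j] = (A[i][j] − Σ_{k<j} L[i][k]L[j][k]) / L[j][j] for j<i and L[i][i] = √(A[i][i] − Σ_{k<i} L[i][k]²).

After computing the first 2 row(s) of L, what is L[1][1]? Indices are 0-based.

L[1][1] = 1

Step 1: L[0][0] = √(16) = 4.
  L[1][0] = (-4) / L[0][0] = -1.
Step 2: L[1][1] = √(1) = 1.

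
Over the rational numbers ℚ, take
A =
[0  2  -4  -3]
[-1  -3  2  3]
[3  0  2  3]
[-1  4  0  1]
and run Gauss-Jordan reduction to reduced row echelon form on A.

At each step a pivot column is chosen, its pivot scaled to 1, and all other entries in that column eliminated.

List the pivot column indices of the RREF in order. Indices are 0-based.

step 1: exchange rows 0,1
step 1: normalize row 0 (÷-1) = (1, 3, -2, -3)
  row 2: subtract 3×row0 = (0, -9, 8, 12)
  row 3: subtract -1×row0 = (0, 7, -2, -2)
step 2: normalize row 1 (÷2) = (0, 1, -2, -3/2)
  row 0: subtract 3×row1 = (1, 0, 4, 3/2)
  row 2: subtract -9×row1 = (0, 0, -10, -3/2)
  row 3: subtract 7×row1 = (0, 0, 12, 17/2)
step 3: normalize row 2 (÷-10) = (0, 0, 1, 3/20)
  row 0: subtract 4×row2 = (1, 0, 0, 9/10)
  row 1: subtract -2×row2 = (0, 1, 0, -6/5)
  row 3: subtract 12×row2 = (0, 0, 0, 67/10)
step 4: normalize row 3 (÷67/10) = (0, 0, 0, 1)
  row 0: subtract 9/10×row3 = (1, 0, 0, 0)
  row 1: subtract -6/5×row3 = (0, 1, 0, 0)
  row 2: subtract 3/20×row3 = (0, 0, 1, 0)

pivot columns: 0, 1, 2, 3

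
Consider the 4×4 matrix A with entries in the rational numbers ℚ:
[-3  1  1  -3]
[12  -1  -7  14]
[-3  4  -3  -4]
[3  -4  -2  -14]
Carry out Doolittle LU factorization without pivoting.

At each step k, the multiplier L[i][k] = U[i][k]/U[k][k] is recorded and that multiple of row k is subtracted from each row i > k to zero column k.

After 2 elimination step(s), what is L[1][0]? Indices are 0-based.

L[1][0] = -4

Step 1: pivot at (0,0) is -3.
  row1 ← row1 − (-4)·row0  ⇒  L[1][0]=-4, U row1=(0, 3, -3, 2)
  row2 ← row2 − (1)·row0  ⇒  L[2][0]=1, U row2=(0, 3, -4, -1)
  row3 ← row3 − (-1)·row0  ⇒  L[3][0]=-1, U row3=(0, -3, -1, -17)
Step 2: pivot at (1,1) is 3.
  row2 ← row2 − (1)·row1  ⇒  L[2][1]=1, U row2=(0, 0, -1, -3)
  row3 ← row3 − (-1)·row1  ⇒  L[3][1]=-1, U row3=(0, 0, -4, -15)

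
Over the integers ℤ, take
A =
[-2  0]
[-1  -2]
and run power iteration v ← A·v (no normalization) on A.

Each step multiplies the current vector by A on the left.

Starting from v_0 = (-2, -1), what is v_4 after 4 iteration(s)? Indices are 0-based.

v_0 = (-2, -1).
v_1 = A·v_0 = (4, 4).
v_2 = A·v_1 = (-8, -12).
v_3 = A·v_2 = (16, 32).
v_4 = A·v_3 = (-32, -80).

v_4 = (-32, -80)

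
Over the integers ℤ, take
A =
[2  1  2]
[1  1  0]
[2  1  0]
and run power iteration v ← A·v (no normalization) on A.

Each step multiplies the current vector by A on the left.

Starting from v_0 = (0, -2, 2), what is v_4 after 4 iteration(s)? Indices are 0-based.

v_4 = (-10, -2, -2)

v_0 = (0, -2, 2).
v_1 = A·v_0 = (2, -2, -2).
v_2 = A·v_1 = (-2, 0, 2).
v_3 = A·v_2 = (0, -2, -4).
v_4 = A·v_3 = (-10, -2, -2).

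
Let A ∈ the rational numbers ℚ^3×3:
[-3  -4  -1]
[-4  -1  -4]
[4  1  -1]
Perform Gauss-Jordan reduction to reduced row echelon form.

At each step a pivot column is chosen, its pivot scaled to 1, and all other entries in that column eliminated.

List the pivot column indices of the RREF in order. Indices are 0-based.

pivot columns: 0, 1, 2

step 1: normalize row 0 (÷-3) = (1, 4/3, 1/3)
  row 1: subtract -4×row0 = (0, 13/3, -8/3)
  row 2: subtract 4×row0 = (0, -13/3, -7/3)
step 2: normalize row 1 (÷13/3) = (0, 1, -8/13)
  row 0: subtract 4/3×row1 = (1, 0, 15/13)
  row 2: subtract -13/3×row1 = (0, 0, -5)
step 3: normalize row 2 (÷-5) = (0, 0, 1)
  row 0: subtract 15/13×row2 = (1, 0, 0)
  row 1: subtract -8/13×row2 = (0, 1, 0)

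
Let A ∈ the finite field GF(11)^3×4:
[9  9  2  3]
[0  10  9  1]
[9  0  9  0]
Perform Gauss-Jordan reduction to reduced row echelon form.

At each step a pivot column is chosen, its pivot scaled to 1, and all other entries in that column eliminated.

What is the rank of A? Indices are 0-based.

step 1: normalize row 0 (÷9) = (1, 1, 10, 4)
  row 2: subtract 9×row0 = (0, 2, 7, 8)
step 2: normalize row 1 (÷10) = (0, 1, 2, 10)
  row 0: subtract 1×row1 = (1, 0, 8, 5)
  row 2: subtract 2×row1 = (0, 0, 3, 10)
step 3: normalize row 2 (÷3) = (0, 0, 1, 7)
  row 0: subtract 8×row2 = (1, 0, 0, 4)
  row 1: subtract 2×row2 = (0, 1, 0, 7)

rank = 3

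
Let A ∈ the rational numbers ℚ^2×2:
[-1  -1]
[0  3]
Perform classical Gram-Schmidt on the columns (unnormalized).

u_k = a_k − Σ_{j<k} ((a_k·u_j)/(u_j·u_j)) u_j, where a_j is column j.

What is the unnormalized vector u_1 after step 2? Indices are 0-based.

u_1 = (0, 3)

Step 1: u_0 = a_0 = (-1, 0).
Step 2: u_1 = a_1 − (1)·u_0 = (0, 3).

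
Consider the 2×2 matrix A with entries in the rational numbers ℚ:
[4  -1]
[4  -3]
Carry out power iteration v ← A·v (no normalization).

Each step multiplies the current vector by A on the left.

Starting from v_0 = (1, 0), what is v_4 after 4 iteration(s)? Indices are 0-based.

v_0 = (1, 0).
v_1 = A·v_0 = (4, 4).
v_2 = A·v_1 = (12, 4).
v_3 = A·v_2 = (44, 36).
v_4 = A·v_3 = (140, 68).

v_4 = (140, 68)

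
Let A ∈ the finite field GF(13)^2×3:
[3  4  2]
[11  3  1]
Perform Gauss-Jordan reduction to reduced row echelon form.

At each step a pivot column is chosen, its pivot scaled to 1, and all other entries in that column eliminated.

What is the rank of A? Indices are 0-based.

[1] R0 /= 3  ⇒  (1, 10, 5)
     R1 -= 11·R0  ⇒  (0, 10, 11)
[2] R1 /= 10  ⇒  (0, 1, 5)
     R0 -= 10·R1  ⇒  (1, 0, 7)

rank = 2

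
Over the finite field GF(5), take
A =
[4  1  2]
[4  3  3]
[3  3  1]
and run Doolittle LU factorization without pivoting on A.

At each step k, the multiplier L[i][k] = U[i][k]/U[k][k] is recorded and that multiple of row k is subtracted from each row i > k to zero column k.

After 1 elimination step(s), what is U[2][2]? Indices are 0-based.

U[2][2] = 2

k=0: U[0][0]=4
  eliminate (1,0): mult=1, new row 1: (0, 2, 1); set L[1][0]=1
  eliminate (2,0): mult=2, new row 2: (0, 1, 2); set L[2][0]=2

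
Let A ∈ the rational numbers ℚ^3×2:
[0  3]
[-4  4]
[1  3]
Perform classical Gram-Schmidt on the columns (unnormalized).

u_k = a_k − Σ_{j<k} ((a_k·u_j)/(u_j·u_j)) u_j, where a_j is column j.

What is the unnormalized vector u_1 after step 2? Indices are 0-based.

u_1 = (3, 16/17, 64/17)

Step 1: u_0 = a_0 = (0, -4, 1).
Step 2: u_1 = a_1 − (-13/17)·u_0 = (3, 16/17, 64/17).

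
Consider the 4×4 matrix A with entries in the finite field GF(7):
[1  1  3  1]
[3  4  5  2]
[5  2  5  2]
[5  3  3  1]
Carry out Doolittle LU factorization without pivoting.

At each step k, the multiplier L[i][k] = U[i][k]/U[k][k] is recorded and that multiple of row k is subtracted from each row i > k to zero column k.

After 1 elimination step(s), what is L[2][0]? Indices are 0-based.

L[2][0] = 5

[col 0] pivot 1
  R1 -= 3*R0 → (0, 1, 3, 6)  (L[1][0] := 3)
  R2 -= 5*R0 → (0, 4, 4, 4)  (L[2][0] := 5)
  R3 -= 5*R0 → (0, 5, 2, 3)  (L[3][0] := 5)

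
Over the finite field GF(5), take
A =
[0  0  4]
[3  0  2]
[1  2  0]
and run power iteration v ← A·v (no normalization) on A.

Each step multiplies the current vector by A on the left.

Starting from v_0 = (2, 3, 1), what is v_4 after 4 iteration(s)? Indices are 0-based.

v_0 = (2, 3, 1).
v_1 = A·v_0 = (4, 3, 3).
v_2 = A·v_1 = (2, 3, 0).
v_3 = A·v_2 = (0, 1, 3).
v_4 = A·v_3 = (2, 1, 2).

v_4 = (2, 1, 2)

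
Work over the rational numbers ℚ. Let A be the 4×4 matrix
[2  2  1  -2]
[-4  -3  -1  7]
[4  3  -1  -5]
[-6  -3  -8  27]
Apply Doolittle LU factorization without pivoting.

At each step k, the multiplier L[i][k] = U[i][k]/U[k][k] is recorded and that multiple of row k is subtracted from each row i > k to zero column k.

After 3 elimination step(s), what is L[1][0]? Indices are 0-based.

Step 1: pivot at (0,0) is 2.
  row1 ← row1 − (-2)·row0  ⇒  L[1][0]=-2, U row1=(0, 1, 1, 3)
  row2 ← row2 − (2)·row0  ⇒  L[2][0]=2, U row2=(0, -1, -3, -1)
  row3 ← row3 − (-3)·row0  ⇒  L[3][0]=-3, U row3=(0, 3, -5, 21)
Step 2: pivot at (1,1) is 1.
  row2 ← row2 − (-1)·row1  ⇒  L[2][1]=-1, U row2=(0, 0, -2, 2)
  row3 ← row3 − (3)·row1  ⇒  L[3][1]=3, U row3=(0, 0, -8, 12)
Step 3: pivot at (2,2) is -2.
  row3 ← row3 − (4)·row2  ⇒  L[3][2]=4, U row3=(0, 0, 0, 4)

L[1][0] = -2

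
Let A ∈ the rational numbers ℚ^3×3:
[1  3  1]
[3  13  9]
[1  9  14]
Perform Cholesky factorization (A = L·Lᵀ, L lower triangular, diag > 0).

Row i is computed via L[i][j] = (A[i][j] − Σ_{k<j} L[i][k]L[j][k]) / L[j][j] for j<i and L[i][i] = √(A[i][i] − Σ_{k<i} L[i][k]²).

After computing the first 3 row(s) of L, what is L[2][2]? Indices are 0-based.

Step 1: L[0][0] = √(1) = 1.
  L[1][0] = (3) / L[0][0] = 3.
Step 2: L[1][1] = √(4) = 2.
  L[2][0] = (1) / L[0][0] = 1.
  L[2][1] = (6) / L[1][1] = 3.
Step 3: L[2][2] = √(4) = 2.

L[2][2] = 2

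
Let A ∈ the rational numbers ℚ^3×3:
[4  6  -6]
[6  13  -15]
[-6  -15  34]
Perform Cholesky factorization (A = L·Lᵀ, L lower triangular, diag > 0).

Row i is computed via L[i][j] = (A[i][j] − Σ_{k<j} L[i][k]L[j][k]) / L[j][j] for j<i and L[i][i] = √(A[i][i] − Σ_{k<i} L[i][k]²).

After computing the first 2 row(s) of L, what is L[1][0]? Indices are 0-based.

Step 1: L[0][0] = √(4) = 2.
  L[1][0] = (6) / L[0][0] = 3.
Step 2: L[1][1] = √(4) = 2.

L[1][0] = 3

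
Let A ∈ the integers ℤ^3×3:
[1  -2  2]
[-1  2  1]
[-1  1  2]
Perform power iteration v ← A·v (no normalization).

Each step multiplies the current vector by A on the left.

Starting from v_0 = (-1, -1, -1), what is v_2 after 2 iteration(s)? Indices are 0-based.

v_2 = (-1, -5, -5)

v_0 = (-1, -1, -1).
v_1 = A·v_0 = (-1, -2, -2).
v_2 = A·v_1 = (-1, -5, -5).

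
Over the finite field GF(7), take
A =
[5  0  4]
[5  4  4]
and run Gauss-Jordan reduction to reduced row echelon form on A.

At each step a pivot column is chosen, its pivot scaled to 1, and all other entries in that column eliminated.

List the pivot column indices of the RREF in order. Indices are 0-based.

pivot(0,0)=5: scale R0 → (1, 0, 5)
  clear (1,0): R1 −= (5)R0 → (0, 4, 0)
pivot(1,1)=4: scale R1 → (0, 1, 0)

pivot columns: 0, 1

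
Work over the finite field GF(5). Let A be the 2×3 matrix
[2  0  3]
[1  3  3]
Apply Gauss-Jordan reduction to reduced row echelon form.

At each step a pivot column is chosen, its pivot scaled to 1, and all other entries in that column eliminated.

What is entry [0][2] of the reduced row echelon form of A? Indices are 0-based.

M[0][2] = 4

[1] R0 /= 2  ⇒  (1, 0, 4)
     R1 -= 1·R0  ⇒  (0, 3, 4)
[2] R1 /= 3  ⇒  (0, 1, 3)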